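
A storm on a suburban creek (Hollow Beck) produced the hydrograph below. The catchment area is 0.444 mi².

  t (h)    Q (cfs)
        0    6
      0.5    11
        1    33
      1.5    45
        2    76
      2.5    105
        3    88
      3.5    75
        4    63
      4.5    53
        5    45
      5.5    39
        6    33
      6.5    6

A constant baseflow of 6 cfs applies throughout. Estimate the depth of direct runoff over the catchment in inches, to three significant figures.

Direct runoff: 0.0, 5.0, 27.0, 39.0, 70.0, 99.0, 82.0, 69.0, 57.0, 47.0, 39.0, 33.0, 27.0, 0.0 cfs; ΣQ_DR = 594.0 cfs.
V = ΣQ_DR · Δt = 594.0 × 1800 s = 1.069 × 10^6 ft³.
Over A = 0.444 mi², depth = V / A = 1.04 in.

d ≈ 1.04 in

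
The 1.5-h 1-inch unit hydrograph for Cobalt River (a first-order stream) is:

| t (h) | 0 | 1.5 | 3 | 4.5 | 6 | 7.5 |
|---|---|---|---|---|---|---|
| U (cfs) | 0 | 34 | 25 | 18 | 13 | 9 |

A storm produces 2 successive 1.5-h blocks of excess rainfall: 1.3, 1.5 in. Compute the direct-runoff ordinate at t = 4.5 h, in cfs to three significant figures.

Q ≈ 60.9 cfs

By discrete convolution, Q_j = Σ (P_i / 1 in) · U_{j−i}.
At t = 4.5 h (j=3): Q = (1.3/1)·18 + (1.5/1)·25 = 60.9 cfs.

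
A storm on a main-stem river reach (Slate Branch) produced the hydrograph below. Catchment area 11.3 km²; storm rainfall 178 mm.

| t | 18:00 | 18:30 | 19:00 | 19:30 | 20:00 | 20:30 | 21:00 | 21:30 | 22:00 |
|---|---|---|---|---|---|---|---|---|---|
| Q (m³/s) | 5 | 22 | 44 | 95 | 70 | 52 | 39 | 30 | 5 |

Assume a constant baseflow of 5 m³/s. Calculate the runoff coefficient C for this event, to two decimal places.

C ≈ 0.28

ΣQ_DR = 317.0 m³/s; V = ΣQ_DR·Δt = 5.706 × 10^5 m³.
Runoff depth d = V / A = 50.50 mm.
C = d / P = 50.50 / 178 = 0.28.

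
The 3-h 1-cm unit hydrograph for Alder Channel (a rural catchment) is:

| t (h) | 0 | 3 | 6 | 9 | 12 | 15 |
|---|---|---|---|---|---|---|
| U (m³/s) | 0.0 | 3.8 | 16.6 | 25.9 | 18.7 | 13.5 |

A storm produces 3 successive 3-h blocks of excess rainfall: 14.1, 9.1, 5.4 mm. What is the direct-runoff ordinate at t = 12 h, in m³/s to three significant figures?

By discrete convolution, Q_j = Σ (P_i / 10 mm) · U_{j−i}.
At t = 12 h (j=4): Q = (14.1/10)·18.7 + (9.1/10)·25.9 + (5.4/10)·16.6 = 58.9 m³/s.

Q ≈ 58.9 m³/s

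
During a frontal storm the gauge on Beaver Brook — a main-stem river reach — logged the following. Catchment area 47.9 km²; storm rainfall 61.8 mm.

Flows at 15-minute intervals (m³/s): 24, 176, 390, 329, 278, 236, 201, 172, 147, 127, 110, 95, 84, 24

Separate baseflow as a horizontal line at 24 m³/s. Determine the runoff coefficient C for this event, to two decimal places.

C ≈ 0.63

ΣQ_DR = 2057 m³/s; V = ΣQ_DR·Δt = 1.851 × 10^6 m³.
Runoff depth d = V / A = 38.65 mm.
C = d / P = 38.65 / 61.8 = 0.63.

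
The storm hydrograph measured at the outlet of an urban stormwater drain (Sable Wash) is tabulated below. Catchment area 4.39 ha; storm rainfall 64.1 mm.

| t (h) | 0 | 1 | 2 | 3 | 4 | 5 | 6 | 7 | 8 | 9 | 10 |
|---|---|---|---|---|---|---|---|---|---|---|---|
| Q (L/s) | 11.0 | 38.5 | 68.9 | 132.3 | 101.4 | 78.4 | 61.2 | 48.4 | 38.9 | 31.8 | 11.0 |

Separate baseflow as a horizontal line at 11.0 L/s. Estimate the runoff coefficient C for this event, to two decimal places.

ΣQ_DR = 500.8 L/s; V = ΣQ_DR·Δt = 1.803 × 10^6 L.
Runoff depth d = V / A = 41.07 mm.
C = d / P = 41.07 / 64.1 = 0.64.

C ≈ 0.64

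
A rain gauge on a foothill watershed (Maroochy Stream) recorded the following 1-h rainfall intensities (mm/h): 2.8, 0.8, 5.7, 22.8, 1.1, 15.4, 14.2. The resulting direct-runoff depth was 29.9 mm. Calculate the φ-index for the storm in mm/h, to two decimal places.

φ ≈ 7.50 mm/h

Only the 3 blocks with intensity above φ contribute runoff: 22.8, 15.4, 14.2 mm/h.
Σ(I−φ)·Δt = d  ⇒  (22.8+15.4+14.2 − 3φ)·1 = 29.9
φ = (52.40 − 29.9/1) / 3 = 7.50 mm/h.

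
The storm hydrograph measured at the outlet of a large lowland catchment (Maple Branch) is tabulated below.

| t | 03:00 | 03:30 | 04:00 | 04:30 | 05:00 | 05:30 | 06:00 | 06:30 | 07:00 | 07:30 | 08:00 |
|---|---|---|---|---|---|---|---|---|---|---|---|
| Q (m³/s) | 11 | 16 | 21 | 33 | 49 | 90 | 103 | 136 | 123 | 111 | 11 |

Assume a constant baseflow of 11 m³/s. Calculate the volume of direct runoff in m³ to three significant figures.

V ≈ 1.05 × 10^6 m³

Direct-runoff ordinates (Q − Q_b): 0.0, 5.0, 10.0, 22.0, 38.0, 79.0, 92.0, 125.0, 112.0, 100.0, 0.0 m³/s.
ΣQ_DR = 583.0 m³/s.
With Δt = 0.5 h = 1800 s, V = ΣQ_DR · Δt = 583.0 × 1800 = 1.05 × 10^6 m³.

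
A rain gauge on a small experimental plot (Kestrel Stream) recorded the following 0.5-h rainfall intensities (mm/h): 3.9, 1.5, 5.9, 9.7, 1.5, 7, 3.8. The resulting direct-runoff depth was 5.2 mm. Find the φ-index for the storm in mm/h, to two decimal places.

φ ≈ 4.07 mm/h

Only the 3 blocks with intensity above φ contribute runoff: 5.9, 9.7, 7 mm/h.
Σ(I−φ)·Δt = d  ⇒  (5.9+9.7+7 − 3φ)·0.5 = 5.2
φ = (22.60 − 5.2/0.5) / 3 = 4.07 mm/h.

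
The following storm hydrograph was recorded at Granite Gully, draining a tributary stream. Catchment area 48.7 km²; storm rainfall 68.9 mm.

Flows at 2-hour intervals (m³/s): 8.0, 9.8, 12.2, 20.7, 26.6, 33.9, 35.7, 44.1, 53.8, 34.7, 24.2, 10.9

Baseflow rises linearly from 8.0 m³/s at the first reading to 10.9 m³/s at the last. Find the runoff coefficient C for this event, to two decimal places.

C ≈ 0.43

ΣQ_DR = 201.2 m³/s; V = ΣQ_DR·Δt = 1.449 × 10^6 m³.
Runoff depth d = V / A = 29.75 mm.
C = d / P = 29.75 / 68.9 = 0.43.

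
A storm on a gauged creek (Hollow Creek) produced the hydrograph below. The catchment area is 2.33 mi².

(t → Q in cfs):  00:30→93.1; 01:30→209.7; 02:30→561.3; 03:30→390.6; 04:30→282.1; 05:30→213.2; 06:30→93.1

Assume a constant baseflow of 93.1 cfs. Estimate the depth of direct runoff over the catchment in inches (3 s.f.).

Direct runoff: 0.0, 116.6, 468.2, 297.5, 189.0, 120.1, 0.0 cfs; ΣQ_DR = 1191 cfs.
V = ΣQ_DR · Δt = 1191 × 3600 s = 4.289 × 10^6 ft³.
Over A = 2.33 mi², depth = V / A = 0.792 in.

d ≈ 0.792 in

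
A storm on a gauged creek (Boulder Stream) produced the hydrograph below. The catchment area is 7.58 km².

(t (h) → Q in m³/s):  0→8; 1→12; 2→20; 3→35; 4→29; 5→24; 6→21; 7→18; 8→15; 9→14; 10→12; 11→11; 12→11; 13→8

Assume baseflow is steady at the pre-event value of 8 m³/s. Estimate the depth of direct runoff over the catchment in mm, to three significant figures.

Direct runoff: 0.0, 4.0, 12.0, 27.0, 21.0, 16.0, 13.0, 10.0, 7.0, 6.0, 4.0, 3.0, 3.0, 0.0 m³/s; ΣQ_DR = 126.0 m³/s.
V = ΣQ_DR · Δt = 126.0 × 3600 s = 4.536 × 10^5 m³.
Over A = 7.58 km², depth = V / A = 59.8 mm.

d ≈ 59.8 mm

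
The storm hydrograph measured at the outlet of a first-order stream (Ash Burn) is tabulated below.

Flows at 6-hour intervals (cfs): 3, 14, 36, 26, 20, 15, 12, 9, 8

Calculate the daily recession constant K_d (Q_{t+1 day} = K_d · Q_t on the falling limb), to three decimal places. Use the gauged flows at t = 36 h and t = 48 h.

K_d ≈ 0.444

Between t = 36 h and t = 48 h the flow falls from 12 to 8 cfs over 2×6 h = 12 h.
Per-interval ratio K = (8/12)^(1/2) = 0.8165; K_d = K^(24/6) = 0.444.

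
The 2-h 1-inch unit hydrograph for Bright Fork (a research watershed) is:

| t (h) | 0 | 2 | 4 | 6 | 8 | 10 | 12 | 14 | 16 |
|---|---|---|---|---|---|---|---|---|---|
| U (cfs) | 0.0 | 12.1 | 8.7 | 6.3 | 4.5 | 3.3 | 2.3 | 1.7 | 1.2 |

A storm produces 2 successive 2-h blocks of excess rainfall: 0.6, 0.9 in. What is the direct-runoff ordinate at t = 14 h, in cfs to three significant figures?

Q ≈ 3.09 cfs

By discrete convolution, Q_j = Σ (P_i / 1 in) · U_{j−i}.
At t = 14 h (j=7): Q = (0.6/1)·1.7 + (0.9/1)·2.3 = 3.09 cfs.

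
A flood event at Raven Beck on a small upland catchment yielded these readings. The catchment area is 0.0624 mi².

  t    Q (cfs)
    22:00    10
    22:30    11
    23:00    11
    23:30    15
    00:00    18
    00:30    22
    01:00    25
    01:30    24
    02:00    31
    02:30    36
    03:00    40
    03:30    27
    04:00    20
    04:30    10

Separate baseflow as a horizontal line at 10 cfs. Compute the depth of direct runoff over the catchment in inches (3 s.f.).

d ≈ 1.99 in

Direct runoff: 0.0, 1.0, 1.0, 5.0, 8.0, 12.0, 15.0, 14.0, 21.0, 26.0, 30.0, 17.0, 10.0, 0.0 cfs; ΣQ_DR = 160.0 cfs.
V = ΣQ_DR · Δt = 160.0 × 1800 s = 2.880 × 10^5 ft³.
Over A = 0.0624 mi², depth = V / A = 1.99 in.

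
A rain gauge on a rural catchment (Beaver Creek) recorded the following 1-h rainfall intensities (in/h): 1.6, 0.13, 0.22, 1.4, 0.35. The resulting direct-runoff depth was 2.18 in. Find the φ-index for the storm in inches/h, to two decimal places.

φ ≈ 0.41 in/h

Only the 2 blocks with intensity above φ contribute runoff: 1.6, 1.4 in/h.
Σ(I−φ)·Δt = d  ⇒  (1.6+1.4 − 2φ)·1 = 2.18
φ = (3.000 − 2.18/1) / 2 = 0.41 in/h.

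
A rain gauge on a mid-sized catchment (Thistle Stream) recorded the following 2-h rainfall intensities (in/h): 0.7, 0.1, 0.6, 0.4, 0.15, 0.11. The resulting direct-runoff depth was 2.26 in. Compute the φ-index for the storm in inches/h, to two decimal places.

φ ≈ 0.19 in/h

Only the 3 blocks with intensity above φ contribute runoff: 0.7, 0.6, 0.4 in/h.
Σ(I−φ)·Δt = d  ⇒  (0.7+0.6+0.4 − 3φ)·2 = 2.26
φ = (1.700 − 2.26/2) / 3 = 0.19 in/h.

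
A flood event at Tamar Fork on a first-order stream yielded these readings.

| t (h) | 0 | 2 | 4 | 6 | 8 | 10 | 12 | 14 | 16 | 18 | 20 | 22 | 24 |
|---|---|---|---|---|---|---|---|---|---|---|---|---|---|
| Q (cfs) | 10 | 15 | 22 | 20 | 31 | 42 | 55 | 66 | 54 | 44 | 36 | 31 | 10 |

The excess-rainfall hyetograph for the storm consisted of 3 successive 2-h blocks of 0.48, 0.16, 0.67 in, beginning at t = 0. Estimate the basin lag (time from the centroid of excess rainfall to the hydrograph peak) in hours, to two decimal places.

t_L ≈ 10.71 h

Centroid of excess rainfall: t_c = Σ P_i·t̄_i / ΣP_i = 3.2901 h (block centres at 1, 3, 5 h).
Hydrograph peak occurs at t = 14 h, so basin lag t_L = 14 − 3.2901 = 10.71 h.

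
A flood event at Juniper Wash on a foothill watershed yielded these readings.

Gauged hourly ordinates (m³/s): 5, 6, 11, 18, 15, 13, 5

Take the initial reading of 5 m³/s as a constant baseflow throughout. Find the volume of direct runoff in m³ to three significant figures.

Direct-runoff ordinates (Q − Q_b): 0.0, 1.0, 6.0, 13.0, 10.0, 8.0, 0.0 m³/s.
ΣQ_DR = 38.00 m³/s.
With Δt = 1 h = 3600 s, V = ΣQ_DR · Δt = 38.00 × 3600 = 1.37 × 10^5 m³.

V ≈ 1.37 × 10^5 m³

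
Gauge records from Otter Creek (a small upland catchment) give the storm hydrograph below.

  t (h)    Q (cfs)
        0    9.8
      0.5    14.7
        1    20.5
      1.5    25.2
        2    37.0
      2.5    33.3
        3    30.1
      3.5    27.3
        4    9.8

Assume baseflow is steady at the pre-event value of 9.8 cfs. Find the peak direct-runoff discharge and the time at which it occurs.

Q_p = 27.2 cfs at t = 2 h

Subtracting baseflow gives direct-runoff ordinates: 0.0, 4.9, 10.7, 15.4, 27.2, 23.5, 20.3, 17.5, 0.0 cfs.
The maximum is 27.2 cfs, occurring at the reading for t = 2 h.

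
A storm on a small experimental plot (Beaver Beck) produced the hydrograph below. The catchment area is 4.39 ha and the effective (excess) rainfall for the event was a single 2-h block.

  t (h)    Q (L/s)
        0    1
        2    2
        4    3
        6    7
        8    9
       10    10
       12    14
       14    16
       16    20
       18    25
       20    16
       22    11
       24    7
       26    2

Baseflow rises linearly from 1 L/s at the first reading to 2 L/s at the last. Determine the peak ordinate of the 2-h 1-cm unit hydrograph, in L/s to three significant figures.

Direct runoff: 0.00, 0.92, 1.85, 5.77, 7.69, 8.62, 12.54, 14.46, 18.38, 23.31, 14.23, 9.15, 5.08, 0.00 L/s; ΣQ_DR = 122.0 L/s, peak = 23.31 L/s.
Runoff depth d = ΣQ_DR·Δt / A = 122.0 × 7200 / (4.39 ha) = 20.01 mm.
The 1-cm UH is the DRH scaled by (10 mm)/d, so U_p = 23.31 × 10/20.01 = 11.6 L/s.

U_p ≈ 11.6 L/s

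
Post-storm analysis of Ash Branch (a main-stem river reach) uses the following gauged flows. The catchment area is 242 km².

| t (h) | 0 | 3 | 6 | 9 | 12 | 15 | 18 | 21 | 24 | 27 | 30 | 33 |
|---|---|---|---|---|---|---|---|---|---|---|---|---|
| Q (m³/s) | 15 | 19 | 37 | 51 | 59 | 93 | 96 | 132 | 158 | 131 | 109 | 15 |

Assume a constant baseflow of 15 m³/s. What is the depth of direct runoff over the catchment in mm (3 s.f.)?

Direct runoff: 0.0, 4.0, 22.0, 36.0, 44.0, 78.0, 81.0, 117.0, 143.0, 116.0, 94.0, 0.0 m³/s; ΣQ_DR = 735.0 m³/s.
V = ΣQ_DR · Δt = 735.0 × 10800 s = 7.938 × 10^6 m³.
Over A = 242 km², depth = V / A = 32.8 mm.

d ≈ 32.8 mm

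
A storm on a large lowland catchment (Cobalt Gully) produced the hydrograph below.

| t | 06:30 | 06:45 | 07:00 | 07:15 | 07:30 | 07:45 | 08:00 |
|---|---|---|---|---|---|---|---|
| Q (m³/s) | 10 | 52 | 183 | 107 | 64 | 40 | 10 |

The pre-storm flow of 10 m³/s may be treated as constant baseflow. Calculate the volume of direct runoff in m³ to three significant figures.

V ≈ 3.56 × 10^5 m³

Direct-runoff ordinates (Q − Q_b): 0.0, 42.0, 173.0, 97.0, 54.0, 30.0, 0.0 m³/s.
ΣQ_DR = 396.0 m³/s.
With Δt = 0.25 h = 900 s, V = ΣQ_DR · Δt = 396.0 × 900 = 3.56 × 10^5 m³.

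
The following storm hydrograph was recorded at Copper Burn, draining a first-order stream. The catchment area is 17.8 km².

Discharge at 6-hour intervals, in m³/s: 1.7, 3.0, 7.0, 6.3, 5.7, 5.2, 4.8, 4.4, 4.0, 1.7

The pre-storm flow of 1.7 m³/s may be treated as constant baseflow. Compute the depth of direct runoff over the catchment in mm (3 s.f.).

Direct runoff: 0.0, 1.3, 5.3, 4.6, 4.0, 3.5, 3.1, 2.7, 2.3, 0.0 m³/s; ΣQ_DR = 26.80 m³/s.
V = ΣQ_DR · Δt = 26.80 × 21600 s = 5.789 × 10^5 m³.
Over A = 17.8 km², depth = V / A = 32.5 mm.

d ≈ 32.5 mm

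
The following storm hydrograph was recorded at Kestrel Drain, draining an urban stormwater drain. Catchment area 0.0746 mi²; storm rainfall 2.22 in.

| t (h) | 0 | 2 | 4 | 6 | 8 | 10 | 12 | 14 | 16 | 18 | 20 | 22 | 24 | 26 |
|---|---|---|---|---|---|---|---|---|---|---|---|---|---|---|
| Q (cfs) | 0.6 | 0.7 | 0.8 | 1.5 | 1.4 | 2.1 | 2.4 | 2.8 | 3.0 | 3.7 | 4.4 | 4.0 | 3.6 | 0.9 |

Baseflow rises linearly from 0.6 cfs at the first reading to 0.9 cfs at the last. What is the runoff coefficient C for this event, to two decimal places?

C ≈ 0.40

ΣQ_DR = 21.40 cfs; V = ΣQ_DR·Δt = 1.541 × 10^5 ft³.
Runoff depth d = V / A = 0.8890 in.
C = d / P = 0.8890 / 2.22 = 0.40.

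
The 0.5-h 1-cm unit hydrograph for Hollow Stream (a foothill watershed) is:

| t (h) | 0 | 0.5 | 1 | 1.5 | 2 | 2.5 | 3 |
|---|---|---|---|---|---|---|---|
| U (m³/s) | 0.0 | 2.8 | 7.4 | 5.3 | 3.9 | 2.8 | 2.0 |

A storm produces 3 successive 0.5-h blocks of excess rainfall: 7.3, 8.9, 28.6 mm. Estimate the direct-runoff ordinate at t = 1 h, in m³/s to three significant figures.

Q ≈ 7.89 m³/s

By discrete convolution, Q_j = Σ (P_i / 10 mm) · U_{j−i}.
At t = 1 h (j=2): Q = (7.3/10)·7.4 + (8.9/10)·2.8 + (28.6/10)·0.0 = 7.89 m³/s.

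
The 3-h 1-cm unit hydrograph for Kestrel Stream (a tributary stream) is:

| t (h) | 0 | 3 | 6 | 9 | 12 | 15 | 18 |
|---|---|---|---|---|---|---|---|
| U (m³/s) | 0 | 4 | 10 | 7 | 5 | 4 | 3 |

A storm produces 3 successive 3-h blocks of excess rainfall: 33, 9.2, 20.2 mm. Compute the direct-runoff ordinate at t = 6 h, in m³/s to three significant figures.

Q ≈ 36.7 m³/s

By discrete convolution, Q_j = Σ (P_i / 10 mm) · U_{j−i}.
At t = 6 h (j=2): Q = (33/10)·10 + (9.2/10)·4 + (20.2/10)·0 = 36.7 m³/s.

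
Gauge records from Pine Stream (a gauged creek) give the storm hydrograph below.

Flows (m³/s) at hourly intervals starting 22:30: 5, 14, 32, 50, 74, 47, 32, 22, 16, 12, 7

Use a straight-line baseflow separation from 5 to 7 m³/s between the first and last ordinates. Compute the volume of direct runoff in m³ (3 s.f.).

V ≈ 8.82 × 10^5 m³

Direct-runoff ordinates (Q − Q_b): 0.00, 8.80, 26.60, 44.40, 68.20, 41.00, 25.80, 15.60, 9.40, 5.20, 0.00 m³/s.
ΣQ_DR = 245.0 m³/s.
With Δt = 1 h = 3600 s, V = ΣQ_DR · Δt = 245.0 × 3600 = 8.82 × 10^5 m³.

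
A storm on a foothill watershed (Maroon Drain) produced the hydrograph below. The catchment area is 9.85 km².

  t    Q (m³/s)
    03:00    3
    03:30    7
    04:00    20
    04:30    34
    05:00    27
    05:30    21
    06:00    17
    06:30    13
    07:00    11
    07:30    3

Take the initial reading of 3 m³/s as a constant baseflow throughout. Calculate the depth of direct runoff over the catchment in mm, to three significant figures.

Direct runoff: 0.0, 4.0, 17.0, 31.0, 24.0, 18.0, 14.0, 10.0, 8.0, 0.0 m³/s; ΣQ_DR = 126.0 m³/s.
V = ΣQ_DR · Δt = 126.0 × 1800 s = 2.268 × 10^5 m³.
Over A = 9.85 km², depth = V / A = 23.0 mm.

d ≈ 23.0 mm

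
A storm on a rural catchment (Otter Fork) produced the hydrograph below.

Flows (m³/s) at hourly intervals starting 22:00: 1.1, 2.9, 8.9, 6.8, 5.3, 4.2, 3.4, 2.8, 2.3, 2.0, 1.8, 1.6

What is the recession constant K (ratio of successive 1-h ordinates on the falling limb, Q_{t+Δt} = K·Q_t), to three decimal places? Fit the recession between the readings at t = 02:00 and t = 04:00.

K ≈ 0.801

Using the recession-limb readings at t = 02:00 and t = 04:00: Q falls from 5.3 to 3.4 m³/s over 2 intervals.
K = (Q₂/Q₁)^(1/2) = (3.4/5.3)^(1/2) = 0.801.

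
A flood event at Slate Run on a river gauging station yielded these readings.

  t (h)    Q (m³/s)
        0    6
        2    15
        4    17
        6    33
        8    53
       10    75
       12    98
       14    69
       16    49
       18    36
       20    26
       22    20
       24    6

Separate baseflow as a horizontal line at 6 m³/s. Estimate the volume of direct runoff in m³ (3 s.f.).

V ≈ 3.06 × 10^6 m³

Direct-runoff ordinates (Q − Q_b): 0.0, 9.0, 11.0, 27.0, 47.0, 69.0, 92.0, 63.0, 43.0, 30.0, 20.0, 14.0, 0.0 m³/s.
ΣQ_DR = 425.0 m³/s.
With Δt = 2 h = 7200 s, V = ΣQ_DR · Δt = 425.0 × 7200 = 3.06 × 10^6 m³.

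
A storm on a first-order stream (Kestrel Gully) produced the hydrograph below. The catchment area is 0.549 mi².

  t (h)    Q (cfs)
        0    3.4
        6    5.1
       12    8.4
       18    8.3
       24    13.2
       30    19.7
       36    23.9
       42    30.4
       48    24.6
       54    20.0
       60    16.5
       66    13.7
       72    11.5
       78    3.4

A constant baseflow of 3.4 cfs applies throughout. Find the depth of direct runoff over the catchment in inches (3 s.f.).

d ≈ 2.62 in

Direct runoff: 0.0, 1.7, 5.0, 4.9, 9.8, 16.3, 20.5, 27.0, 21.2, 16.6, 13.1, 10.3, 8.1, 0.0 cfs; ΣQ_DR = 154.5 cfs.
V = ΣQ_DR · Δt = 154.5 × 21600 s = 3.337 × 10^6 ft³.
Over A = 0.549 mi², depth = V / A = 2.62 in.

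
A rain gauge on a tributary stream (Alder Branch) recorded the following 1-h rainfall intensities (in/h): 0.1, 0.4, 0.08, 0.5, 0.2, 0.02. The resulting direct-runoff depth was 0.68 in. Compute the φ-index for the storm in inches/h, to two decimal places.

Only the 3 blocks with intensity above φ contribute runoff: 0.4, 0.5, 0.2 in/h.
Σ(I−φ)·Δt = d  ⇒  (0.4+0.5+0.2 − 3φ)·1 = 0.68
φ = (1.100 − 0.68/1) / 3 = 0.14 in/h.

φ ≈ 0.14 in/h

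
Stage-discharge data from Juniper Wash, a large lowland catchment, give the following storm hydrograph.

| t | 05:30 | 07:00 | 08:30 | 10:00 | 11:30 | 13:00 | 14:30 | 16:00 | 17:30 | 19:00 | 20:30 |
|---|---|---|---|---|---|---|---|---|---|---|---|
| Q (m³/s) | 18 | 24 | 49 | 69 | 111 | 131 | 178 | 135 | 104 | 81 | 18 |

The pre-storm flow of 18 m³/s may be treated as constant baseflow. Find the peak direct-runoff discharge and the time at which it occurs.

Subtracting baseflow gives direct-runoff ordinates: 0.0, 6.0, 31.0, 51.0, 93.0, 113.0, 160.0, 117.0, 86.0, 63.0, 0.0 m³/s.
The maximum is 160.0 m³/s, occurring at the reading for t = 14:30.

Q_p = 160.0 m³/s at t = 14:30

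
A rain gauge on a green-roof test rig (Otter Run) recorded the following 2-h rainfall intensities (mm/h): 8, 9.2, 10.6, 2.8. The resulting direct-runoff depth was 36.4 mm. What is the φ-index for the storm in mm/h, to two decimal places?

Only the 3 blocks with intensity above φ contribute runoff: 8, 9.2, 10.6 mm/h.
Σ(I−φ)·Δt = d  ⇒  (8+9.2+10.6 − 3φ)·2 = 36.4
φ = (27.80 − 36.4/2) / 3 = 3.20 mm/h.

φ ≈ 3.20 mm/h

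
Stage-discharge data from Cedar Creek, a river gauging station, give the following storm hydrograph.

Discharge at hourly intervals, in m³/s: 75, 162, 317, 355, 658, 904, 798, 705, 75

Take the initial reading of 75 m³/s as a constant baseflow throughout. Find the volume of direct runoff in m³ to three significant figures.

V ≈ 1.21 × 10^7 m³

Direct-runoff ordinates (Q − Q_b): 0.0, 87.0, 242.0, 280.0, 583.0, 829.0, 723.0, 630.0, 0.0 m³/s.
ΣQ_DR = 3374 m³/s.
With Δt = 1 h = 3600 s, V = ΣQ_DR · Δt = 3374 × 3600 = 1.21 × 10^7 m³.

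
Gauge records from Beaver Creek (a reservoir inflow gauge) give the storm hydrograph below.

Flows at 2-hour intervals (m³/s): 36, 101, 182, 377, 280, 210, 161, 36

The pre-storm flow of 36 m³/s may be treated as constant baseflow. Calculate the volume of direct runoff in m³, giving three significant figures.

V ≈ 7.88 × 10^6 m³

Direct-runoff ordinates (Q − Q_b): 0.0, 65.0, 146.0, 341.0, 244.0, 174.0, 125.0, 0.0 m³/s.
ΣQ_DR = 1095 m³/s.
With Δt = 2 h = 7200 s, V = ΣQ_DR · Δt = 1095 × 7200 = 7.88 × 10^6 m³.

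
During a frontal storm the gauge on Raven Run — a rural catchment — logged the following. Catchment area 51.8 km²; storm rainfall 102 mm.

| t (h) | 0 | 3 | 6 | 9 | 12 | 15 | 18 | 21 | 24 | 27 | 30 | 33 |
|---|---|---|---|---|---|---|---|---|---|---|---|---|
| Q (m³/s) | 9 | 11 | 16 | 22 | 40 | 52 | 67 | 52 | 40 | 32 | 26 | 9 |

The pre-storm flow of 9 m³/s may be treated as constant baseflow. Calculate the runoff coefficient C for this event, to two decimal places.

C ≈ 0.55

ΣQ_DR = 268.0 m³/s; V = ΣQ_DR·Δt = 2.894 × 10^6 m³.
Runoff depth d = V / A = 55.88 mm.
C = d / P = 55.88 / 102 = 0.55.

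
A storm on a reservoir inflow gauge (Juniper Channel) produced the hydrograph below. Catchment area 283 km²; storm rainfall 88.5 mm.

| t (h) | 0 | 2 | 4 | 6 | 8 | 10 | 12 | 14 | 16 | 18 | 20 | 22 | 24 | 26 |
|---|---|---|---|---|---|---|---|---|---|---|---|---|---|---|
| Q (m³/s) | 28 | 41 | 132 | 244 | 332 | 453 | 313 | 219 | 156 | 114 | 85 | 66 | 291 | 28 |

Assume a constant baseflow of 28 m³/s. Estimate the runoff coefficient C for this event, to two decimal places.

ΣQ_DR = 2110 m³/s; V = ΣQ_DR·Δt = 1.519 × 10^7 m³.
Runoff depth d = V / A = 53.68 mm.
C = d / P = 53.68 / 88.5 = 0.61.

C ≈ 0.61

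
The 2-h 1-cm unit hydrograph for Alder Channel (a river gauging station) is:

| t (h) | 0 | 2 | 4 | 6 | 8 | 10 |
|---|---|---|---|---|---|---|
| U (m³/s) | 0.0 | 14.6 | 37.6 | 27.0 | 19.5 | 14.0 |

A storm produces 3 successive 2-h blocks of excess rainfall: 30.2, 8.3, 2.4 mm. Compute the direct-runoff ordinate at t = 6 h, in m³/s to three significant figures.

By discrete convolution, Q_j = Σ (P_i / 10 mm) · U_{j−i}.
At t = 6 h (j=3): Q = (30.2/10)·27.0 + (8.3/10)·37.6 + (2.4/10)·14.6 = 116 m³/s.

Q ≈ 116 m³/s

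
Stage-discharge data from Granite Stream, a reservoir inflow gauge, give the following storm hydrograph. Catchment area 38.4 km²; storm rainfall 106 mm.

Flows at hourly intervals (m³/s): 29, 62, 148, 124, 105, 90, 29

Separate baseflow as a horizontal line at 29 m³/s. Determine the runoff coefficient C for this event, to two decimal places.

ΣQ_DR = 384.0 m³/s; V = ΣQ_DR·Δt = 1.382 × 10^6 m³.
Runoff depth d = V / A = 36.00 mm.
C = d / P = 36.00 / 106 = 0.34.

C ≈ 0.34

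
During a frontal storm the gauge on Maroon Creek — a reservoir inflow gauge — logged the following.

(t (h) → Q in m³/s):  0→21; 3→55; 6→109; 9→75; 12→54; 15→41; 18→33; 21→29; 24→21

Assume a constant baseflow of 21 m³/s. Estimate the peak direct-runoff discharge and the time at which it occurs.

Subtracting baseflow gives direct-runoff ordinates: 0.0, 34.0, 88.0, 54.0, 33.0, 20.0, 12.0, 8.0, 0.0 m³/s.
The maximum is 88.0 m³/s, occurring at the reading for t = 6 h.

Q_p = 88.0 m³/s at t = 6 h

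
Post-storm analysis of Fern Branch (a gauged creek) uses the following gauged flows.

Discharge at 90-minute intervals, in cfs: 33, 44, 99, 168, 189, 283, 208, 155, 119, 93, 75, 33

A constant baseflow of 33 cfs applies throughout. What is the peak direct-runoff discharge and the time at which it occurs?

Q_p = 250.0 cfs at t = 7.5 h

Subtracting baseflow gives direct-runoff ordinates: 0.0, 11.0, 66.0, 135.0, 156.0, 250.0, 175.0, 122.0, 86.0, 60.0, 42.0, 0.0 cfs.
The maximum is 250.0 cfs, occurring at the reading for t = 7.5 h.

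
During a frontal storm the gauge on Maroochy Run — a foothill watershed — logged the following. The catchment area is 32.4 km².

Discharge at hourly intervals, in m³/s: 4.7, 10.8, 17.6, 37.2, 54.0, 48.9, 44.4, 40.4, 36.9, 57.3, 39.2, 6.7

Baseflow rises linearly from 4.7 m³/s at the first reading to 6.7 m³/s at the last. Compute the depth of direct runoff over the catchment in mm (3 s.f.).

Direct runoff: 0.00, 5.92, 12.54, 31.95, 48.57, 43.29, 38.61, 34.43, 30.75, 50.96, 32.68, 0.00 m³/s; ΣQ_DR = 329.7 m³/s.
V = ΣQ_DR · Δt = 329.7 × 3600 s = 1.187 × 10^6 m³.
Over A = 32.4 km², depth = V / A = 36.6 mm.

d ≈ 36.6 mm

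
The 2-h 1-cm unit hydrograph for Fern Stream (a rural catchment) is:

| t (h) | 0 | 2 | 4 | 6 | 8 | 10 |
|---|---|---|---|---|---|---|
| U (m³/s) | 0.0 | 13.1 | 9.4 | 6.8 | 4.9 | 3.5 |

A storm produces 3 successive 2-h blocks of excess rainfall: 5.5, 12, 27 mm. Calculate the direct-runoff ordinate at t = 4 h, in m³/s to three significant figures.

Q ≈ 20.9 m³/s

By discrete convolution, Q_j = Σ (P_i / 10 mm) · U_{j−i}.
At t = 4 h (j=2): Q = (5.5/10)·9.4 + (12/10)·13.1 + (27/10)·0.0 = 20.9 m³/s.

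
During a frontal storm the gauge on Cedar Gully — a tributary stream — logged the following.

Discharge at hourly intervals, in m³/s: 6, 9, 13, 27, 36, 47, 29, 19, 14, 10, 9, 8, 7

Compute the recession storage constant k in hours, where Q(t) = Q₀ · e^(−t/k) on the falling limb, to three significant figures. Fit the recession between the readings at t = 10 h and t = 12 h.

On the falling limb, Q drops from 9 to 7 m³/s between t = 10 h and t = 12 h (Δt = 2 h).
k = −Δt / ln(Q₂/Q₁) = −2 / ln(7/9) = 7.96 h.

k ≈ 7.96 h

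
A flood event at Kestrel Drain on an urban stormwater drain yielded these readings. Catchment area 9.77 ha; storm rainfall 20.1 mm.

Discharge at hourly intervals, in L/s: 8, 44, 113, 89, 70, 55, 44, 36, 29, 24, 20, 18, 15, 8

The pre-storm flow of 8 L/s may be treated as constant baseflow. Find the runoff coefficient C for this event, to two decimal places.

ΣQ_DR = 461.0 L/s; V = ΣQ_DR·Δt = 1.660 × 10^6 L.
Runoff depth d = V / A = 16.99 mm.
C = d / P = 16.99 / 20.1 = 0.85.

C ≈ 0.85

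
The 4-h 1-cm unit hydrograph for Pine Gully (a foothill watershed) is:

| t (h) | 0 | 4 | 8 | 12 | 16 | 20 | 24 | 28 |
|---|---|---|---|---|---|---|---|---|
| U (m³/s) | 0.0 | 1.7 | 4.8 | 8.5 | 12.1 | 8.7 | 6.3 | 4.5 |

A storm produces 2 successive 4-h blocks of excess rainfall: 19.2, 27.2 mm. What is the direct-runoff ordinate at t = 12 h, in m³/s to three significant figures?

By discrete convolution, Q_j = Σ (P_i / 10 mm) · U_{j−i}.
At t = 12 h (j=3): Q = (19.2/10)·8.5 + (27.2/10)·4.8 = 29.4 m³/s.

Q ≈ 29.4 m³/s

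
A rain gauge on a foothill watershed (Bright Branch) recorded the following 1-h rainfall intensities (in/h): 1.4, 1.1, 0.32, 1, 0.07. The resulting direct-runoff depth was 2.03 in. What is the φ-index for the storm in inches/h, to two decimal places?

φ ≈ 0.49 in/h

Only the 3 blocks with intensity above φ contribute runoff: 1.4, 1.1, 1 in/h.
Σ(I−φ)·Δt = d  ⇒  (1.4+1.1+1 − 3φ)·1 = 2.03
φ = (3.500 − 2.03/1) / 3 = 0.49 in/h.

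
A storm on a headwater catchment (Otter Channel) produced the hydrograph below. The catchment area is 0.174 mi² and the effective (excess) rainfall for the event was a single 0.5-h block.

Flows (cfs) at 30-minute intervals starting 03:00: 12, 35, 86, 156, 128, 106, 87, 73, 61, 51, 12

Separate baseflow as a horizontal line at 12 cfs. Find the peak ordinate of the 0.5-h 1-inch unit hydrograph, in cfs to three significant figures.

U_p ≈ 47.9 cfs

Direct runoff: 0.0, 23.0, 74.0, 144.0, 116.0, 94.0, 75.0, 61.0, 49.0, 39.0, 0.0 cfs; ΣQ_DR = 675.0 cfs, peak = 144.0 cfs.
Runoff depth d = ΣQ_DR·Δt / A = 675.0 × 1800 / (0.174 mi²) = 3.006 in.
The 1-inch UH is the DRH scaled by (1 in)/d, so U_p = 144.0 × 1/3.006 = 47.9 cfs.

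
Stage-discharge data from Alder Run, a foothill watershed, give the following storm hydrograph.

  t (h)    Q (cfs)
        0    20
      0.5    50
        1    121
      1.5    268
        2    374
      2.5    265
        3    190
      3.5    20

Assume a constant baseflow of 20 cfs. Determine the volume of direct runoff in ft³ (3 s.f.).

Direct-runoff ordinates (Q − Q_b): 0.0, 30.0, 101.0, 248.0, 354.0, 245.0, 170.0, 0.0 cfs.
ΣQ_DR = 1148 cfs.
With Δt = 0.5 h = 1800 s, V = ΣQ_DR · Δt = 1148 × 1800 = 2.07 × 10^6 ft³.

V ≈ 2.07 × 10^6 ft³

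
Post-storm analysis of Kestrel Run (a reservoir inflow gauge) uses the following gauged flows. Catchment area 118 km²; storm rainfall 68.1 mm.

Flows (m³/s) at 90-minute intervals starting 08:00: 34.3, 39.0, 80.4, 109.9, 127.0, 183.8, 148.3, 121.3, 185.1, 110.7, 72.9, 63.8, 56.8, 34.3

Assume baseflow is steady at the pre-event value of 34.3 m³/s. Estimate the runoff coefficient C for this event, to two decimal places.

ΣQ_DR = 887.4 m³/s; V = ΣQ_DR·Δt = 4.792 × 10^6 m³.
Runoff depth d = V / A = 40.61 mm.
C = d / P = 40.61 / 68.1 = 0.60.

C ≈ 0.60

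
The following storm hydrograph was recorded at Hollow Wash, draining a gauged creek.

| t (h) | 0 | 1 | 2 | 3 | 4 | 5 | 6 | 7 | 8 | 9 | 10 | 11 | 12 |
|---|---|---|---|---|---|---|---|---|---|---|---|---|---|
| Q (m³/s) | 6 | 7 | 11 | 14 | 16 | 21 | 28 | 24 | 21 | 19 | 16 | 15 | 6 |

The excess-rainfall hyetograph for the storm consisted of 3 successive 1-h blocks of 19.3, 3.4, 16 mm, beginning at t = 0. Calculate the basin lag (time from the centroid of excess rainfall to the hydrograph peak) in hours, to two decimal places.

Centroid of excess rainfall: t_c = Σ P_i·t̄_i / ΣP_i = 1.4147 h (block centres at 0.5, 1.5, 2.5 h).
Hydrograph peak occurs at t = 6 h, so basin lag t_L = 6 − 1.4147 = 4.59 h.

t_L ≈ 4.59 h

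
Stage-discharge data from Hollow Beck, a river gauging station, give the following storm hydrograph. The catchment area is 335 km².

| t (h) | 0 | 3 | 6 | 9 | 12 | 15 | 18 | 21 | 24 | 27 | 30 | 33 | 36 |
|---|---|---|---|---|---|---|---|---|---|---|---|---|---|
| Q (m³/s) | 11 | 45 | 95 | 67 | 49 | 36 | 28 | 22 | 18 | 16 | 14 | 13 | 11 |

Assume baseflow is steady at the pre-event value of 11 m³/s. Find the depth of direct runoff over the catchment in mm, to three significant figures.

d ≈ 9.09 mm

Direct runoff: 0.0, 34.0, 84.0, 56.0, 38.0, 25.0, 17.0, 11.0, 7.0, 5.0, 3.0, 2.0, 0.0 m³/s; ΣQ_DR = 282.0 m³/s.
V = ΣQ_DR · Δt = 282.0 × 10800 s = 3.046 × 10^6 m³.
Over A = 335 km², depth = V / A = 9.09 mm.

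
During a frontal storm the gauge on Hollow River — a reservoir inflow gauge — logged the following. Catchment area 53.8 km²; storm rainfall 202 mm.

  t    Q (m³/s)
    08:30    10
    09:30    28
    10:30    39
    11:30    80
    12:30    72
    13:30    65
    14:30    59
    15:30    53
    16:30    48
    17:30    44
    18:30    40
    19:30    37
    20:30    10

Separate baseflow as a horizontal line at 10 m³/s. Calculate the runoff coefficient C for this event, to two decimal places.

ΣQ_DR = 455.0 m³/s; V = ΣQ_DR·Δt = 1.638 × 10^6 m³.
Runoff depth d = V / A = 30.45 mm.
C = d / P = 30.45 / 202 = 0.15.

C ≈ 0.15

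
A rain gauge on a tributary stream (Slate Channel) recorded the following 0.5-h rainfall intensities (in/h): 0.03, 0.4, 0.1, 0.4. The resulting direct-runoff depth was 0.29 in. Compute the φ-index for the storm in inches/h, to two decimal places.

Only the 2 blocks with intensity above φ contribute runoff: 0.4, 0.4 in/h.
Σ(I−φ)·Δt = d  ⇒  (0.4+0.4 − 2φ)·0.5 = 0.29
φ = (0.8000 − 0.29/0.5) / 2 = 0.11 in/h.

φ ≈ 0.11 in/h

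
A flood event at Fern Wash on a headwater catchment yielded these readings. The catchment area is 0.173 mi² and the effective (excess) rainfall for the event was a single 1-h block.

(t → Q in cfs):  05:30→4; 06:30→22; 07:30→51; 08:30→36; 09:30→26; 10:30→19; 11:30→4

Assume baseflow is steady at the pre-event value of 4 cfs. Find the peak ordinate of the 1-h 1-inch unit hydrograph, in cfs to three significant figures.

U_p ≈ 39.2 cfs

Direct runoff: 0.0, 18.0, 47.0, 32.0, 22.0, 15.0, 0.0 cfs; ΣQ_DR = 134.0 cfs, peak = 47.0 cfs.
Runoff depth d = ΣQ_DR·Δt / A = 134.0 × 3600 / (0.173 mi²) = 1.200 in.
The 1-inch UH is the DRH scaled by (1 in)/d, so U_p = 47.0 × 1/1.200 = 39.2 cfs.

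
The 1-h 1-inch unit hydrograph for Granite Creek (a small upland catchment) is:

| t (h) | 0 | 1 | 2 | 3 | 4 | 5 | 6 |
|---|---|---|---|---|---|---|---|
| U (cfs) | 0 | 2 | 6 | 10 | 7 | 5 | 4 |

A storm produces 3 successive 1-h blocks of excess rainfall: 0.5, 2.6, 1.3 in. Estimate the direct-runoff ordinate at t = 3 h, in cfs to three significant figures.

Q ≈ 23.2 cfs

By discrete convolution, Q_j = Σ (P_i / 1 in) · U_{j−i}.
At t = 3 h (j=3): Q = (0.5/1)·10 + (2.6/1)·6 + (1.3/1)·2 = 23.2 cfs.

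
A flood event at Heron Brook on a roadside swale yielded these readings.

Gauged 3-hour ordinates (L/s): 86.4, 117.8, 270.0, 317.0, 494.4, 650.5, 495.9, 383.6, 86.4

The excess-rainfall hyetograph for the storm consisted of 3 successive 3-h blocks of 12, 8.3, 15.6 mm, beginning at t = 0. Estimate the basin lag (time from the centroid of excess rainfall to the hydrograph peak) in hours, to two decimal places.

t_L ≈ 10.20 h

Centroid of excess rainfall: t_c = Σ P_i·t̄_i / ΣP_i = 4.8008 h (block centres at 1.5, 4.5, 7.5 h).
Hydrograph peak occurs at t = 15 h, so basin lag t_L = 15 − 4.8008 = 10.20 h.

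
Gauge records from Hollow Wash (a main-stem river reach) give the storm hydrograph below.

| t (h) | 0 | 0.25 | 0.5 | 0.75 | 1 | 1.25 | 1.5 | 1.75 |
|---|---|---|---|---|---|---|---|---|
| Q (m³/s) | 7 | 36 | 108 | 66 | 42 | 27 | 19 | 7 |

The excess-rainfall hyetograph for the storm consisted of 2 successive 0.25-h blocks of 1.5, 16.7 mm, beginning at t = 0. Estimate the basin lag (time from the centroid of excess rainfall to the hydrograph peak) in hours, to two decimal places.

Centroid of excess rainfall: t_c = Σ P_i·t̄_i / ΣP_i = 0.3544 h (block centres at 0.125, 0.375 h).
Hydrograph peak occurs at t = 0.5 h, so basin lag t_L = 0.5 − 0.3544 = 0.15 h.

t_L ≈ 0.15 h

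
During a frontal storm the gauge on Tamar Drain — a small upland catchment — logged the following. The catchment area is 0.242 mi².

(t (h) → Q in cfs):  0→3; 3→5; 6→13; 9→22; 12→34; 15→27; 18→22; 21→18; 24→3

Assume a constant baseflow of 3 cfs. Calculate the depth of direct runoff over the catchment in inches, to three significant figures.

d ≈ 2.31 in

Direct runoff: 0.0, 2.0, 10.0, 19.0, 31.0, 24.0, 19.0, 15.0, 0.0 cfs; ΣQ_DR = 120.0 cfs.
V = ΣQ_DR · Δt = 120.0 × 10800 s = 1.296 × 10^6 ft³.
Over A = 0.242 mi², depth = V / A = 2.31 in.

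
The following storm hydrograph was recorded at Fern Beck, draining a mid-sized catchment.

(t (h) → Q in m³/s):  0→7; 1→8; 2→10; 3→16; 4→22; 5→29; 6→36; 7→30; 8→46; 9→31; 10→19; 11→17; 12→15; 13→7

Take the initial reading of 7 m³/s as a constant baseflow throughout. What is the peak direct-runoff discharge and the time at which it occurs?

Q_p = 39.0 m³/s at t = 8 h

Subtracting baseflow gives direct-runoff ordinates: 0.0, 1.0, 3.0, 9.0, 15.0, 22.0, 29.0, 23.0, 39.0, 24.0, 12.0, 10.0, 8.0, 0.0 m³/s.
The maximum is 39.0 m³/s, occurring at the reading for t = 8 h.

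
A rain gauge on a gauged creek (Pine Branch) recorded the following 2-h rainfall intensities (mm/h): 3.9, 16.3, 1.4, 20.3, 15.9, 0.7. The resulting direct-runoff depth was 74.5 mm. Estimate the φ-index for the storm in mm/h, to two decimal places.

φ ≈ 5.08 mm/h

Only the 3 blocks with intensity above φ contribute runoff: 16.3, 20.3, 15.9 mm/h.
Σ(I−φ)·Δt = d  ⇒  (16.3+20.3+15.9 − 3φ)·2 = 74.5
φ = (52.50 − 74.5/2) / 3 = 5.08 mm/h.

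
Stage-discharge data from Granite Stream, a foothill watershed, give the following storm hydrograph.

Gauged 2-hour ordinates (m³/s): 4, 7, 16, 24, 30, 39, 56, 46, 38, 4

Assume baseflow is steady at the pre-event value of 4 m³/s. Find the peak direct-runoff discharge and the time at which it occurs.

Subtracting baseflow gives direct-runoff ordinates: 0.0, 3.0, 12.0, 20.0, 26.0, 35.0, 52.0, 42.0, 34.0, 0.0 m³/s.
The maximum is 52.0 m³/s, occurring at the reading for t = 12 h.

Q_p = 52.0 m³/s at t = 12 h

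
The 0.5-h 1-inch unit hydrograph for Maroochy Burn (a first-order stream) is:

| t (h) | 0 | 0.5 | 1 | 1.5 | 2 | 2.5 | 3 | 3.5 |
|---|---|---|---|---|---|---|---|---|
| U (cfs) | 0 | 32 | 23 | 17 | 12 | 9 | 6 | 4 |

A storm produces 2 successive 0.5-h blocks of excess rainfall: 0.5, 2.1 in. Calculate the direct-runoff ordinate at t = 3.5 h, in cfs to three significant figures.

By discrete convolution, Q_j = Σ (P_i / 1 in) · U_{j−i}.
At t = 3.5 h (j=7): Q = (0.5/1)·4 + (2.1/1)·6 = 14.6 cfs.

Q ≈ 14.6 cfs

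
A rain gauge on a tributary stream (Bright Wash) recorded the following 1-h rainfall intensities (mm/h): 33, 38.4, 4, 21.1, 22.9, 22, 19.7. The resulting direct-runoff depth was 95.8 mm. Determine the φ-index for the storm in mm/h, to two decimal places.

φ ≈ 10.22 mm/h

Only the 6 blocks with intensity above φ contribute runoff: 33, 38.4, 21.1, 22.9, 22, 19.7 mm/h.
Σ(I−φ)·Δt = d  ⇒  (33+38.4+21.1+22.9+22+19.7 − 6φ)·1 = 95.8
φ = (157.1 − 95.8/1) / 6 = 10.22 mm/h.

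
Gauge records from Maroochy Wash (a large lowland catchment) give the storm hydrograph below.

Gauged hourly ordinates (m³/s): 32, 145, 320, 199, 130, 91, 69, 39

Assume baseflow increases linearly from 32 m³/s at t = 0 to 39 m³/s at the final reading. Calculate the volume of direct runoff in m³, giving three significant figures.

V ≈ 2.67 × 10^6 m³

Direct-runoff ordinates (Q − Q_b): 0.00, 112.00, 286.00, 164.00, 94.00, 54.00, 31.00, 0.00 m³/s.
ΣQ_DR = 741.0 m³/s.
With Δt = 1 h = 3600 s, V = ΣQ_DR · Δt = 741.0 × 3600 = 2.67 × 10^6 m³.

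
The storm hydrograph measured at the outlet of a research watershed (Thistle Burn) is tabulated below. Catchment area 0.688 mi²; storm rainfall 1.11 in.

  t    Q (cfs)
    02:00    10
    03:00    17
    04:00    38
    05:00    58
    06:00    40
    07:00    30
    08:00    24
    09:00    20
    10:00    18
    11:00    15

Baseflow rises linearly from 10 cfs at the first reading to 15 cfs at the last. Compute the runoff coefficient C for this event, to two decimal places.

ΣQ_DR = 145.0 cfs; V = ΣQ_DR·Δt = 5.220 × 10^5 ft³.
Runoff depth d = V / A = 0.3266 in.
C = d / P = 0.3266 / 1.11 = 0.29.

C ≈ 0.29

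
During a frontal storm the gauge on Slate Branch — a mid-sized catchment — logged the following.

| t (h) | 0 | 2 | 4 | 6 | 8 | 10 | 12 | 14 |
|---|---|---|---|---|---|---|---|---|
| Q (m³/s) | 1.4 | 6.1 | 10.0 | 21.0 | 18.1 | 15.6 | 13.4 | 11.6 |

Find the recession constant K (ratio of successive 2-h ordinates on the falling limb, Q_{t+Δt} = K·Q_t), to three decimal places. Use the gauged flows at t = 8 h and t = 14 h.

K ≈ 0.862

Using the recession-limb readings at t = 8 h and t = 14 h: Q falls from 18.1 to 11.6 m³/s over 3 intervals.
K = (Q₂/Q₁)^(1/3) = (11.6/18.1)^(1/3) = 0.862.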